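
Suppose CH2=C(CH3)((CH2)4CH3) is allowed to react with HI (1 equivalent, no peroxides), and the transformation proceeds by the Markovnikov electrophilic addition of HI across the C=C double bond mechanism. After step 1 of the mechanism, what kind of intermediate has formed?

Step 1: The π electrons of the C=C bond attack a proton of HI; Markovnikov addition places the new C–H on the less-substituted alkene carbon, so the positive charge ends up on the more-substituted carbon — a tertiary carbocation. The H–I bond breaks heterolytically, releasing I⁻.
After step 1 the species present is a tertiary carbocation.

tertiary carbocation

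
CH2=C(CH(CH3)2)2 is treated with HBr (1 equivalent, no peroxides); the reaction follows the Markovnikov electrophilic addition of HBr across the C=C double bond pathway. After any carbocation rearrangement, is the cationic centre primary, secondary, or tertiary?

tertiary

Step 1: Electrophilic addition begins with the π(C=C) electrons forming a bond to the proton of HBr. Following Markovnikov's rule, the resulting cation is tertiary. The H–Br bond breaks heterolytically, releasing Br⁻.
No single 1,2-shift to an adjacent carbon would give a more-substituted cation, so no rearrangement occurs.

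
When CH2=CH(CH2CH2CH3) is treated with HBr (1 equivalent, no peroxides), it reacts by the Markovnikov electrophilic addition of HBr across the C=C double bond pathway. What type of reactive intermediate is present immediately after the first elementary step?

secondary carbocation

Step 1: Protonation of the alkene by HBr: the π bond acts as the nucleophile and picks up H⁺, giving the more stable (Markovnikov) secondary carbocation. The H–Br bond breaks heterolytically, releasing Br⁻.
After step 1 the species present is a secondary carbocation.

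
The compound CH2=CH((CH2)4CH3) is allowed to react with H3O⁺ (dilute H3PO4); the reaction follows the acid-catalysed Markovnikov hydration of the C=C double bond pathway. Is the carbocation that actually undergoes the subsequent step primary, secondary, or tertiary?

secondary

Step 1: Electrophilic addition begins with the π(C=C) electrons forming a bond to the proton of H3O⁺. Following Markovnikov's rule, the resulting cation is secondary. H2O is released.
No single 1,2-shift to an adjacent carbon would give a more-substituted cation, so no rearrangement occurs.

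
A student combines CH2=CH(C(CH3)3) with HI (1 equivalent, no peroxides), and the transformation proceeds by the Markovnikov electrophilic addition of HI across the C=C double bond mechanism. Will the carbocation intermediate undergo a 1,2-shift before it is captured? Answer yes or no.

yes

The first-formed carbocation is secondary.
The adjacent tert-butyl carbon has no hydrogen but bears methyl groups; migration of one methyl with its bonding pair (a 1,2-methyl shift) places the charge on a tertiary centre.
Tertiary is more stable than secondary, so the shift occurs.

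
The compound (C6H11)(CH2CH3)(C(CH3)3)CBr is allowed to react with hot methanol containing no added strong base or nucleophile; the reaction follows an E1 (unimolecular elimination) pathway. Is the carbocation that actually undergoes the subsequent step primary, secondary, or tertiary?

Step 1: Ionisation: the C–Br σ-bond cleaves heterolytically; both bonding electrons depart with Br⁻, leaving a tertiary carbocation at the α-carbon.
No single 1,2-shift to an adjacent carbon would give a more-substituted cation, so no rearrangement occurs.

tertiary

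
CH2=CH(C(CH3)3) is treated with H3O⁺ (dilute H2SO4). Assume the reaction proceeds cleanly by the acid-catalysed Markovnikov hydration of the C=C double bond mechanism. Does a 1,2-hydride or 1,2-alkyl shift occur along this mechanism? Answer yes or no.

yes

The first-formed carbocation is secondary.
The adjacent tert-butyl carbon has no hydrogen but bears methyl groups; migration of one methyl with its bonding pair (a 1,2-methyl shift) places the charge on a tertiary centre.
Tertiary is more stable than secondary, so the shift occurs.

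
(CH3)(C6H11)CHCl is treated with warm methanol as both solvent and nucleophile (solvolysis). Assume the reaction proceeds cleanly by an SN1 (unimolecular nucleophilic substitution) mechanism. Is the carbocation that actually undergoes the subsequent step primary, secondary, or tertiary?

Step 1: Rate-determining heterolysis of the C–Cl bond gives Cl⁻ and a secondary carbocation.
Step 2: A hydride (H with its bonding pair) migrates from the adjacent cyclohexyl carbon to the cationic centre — a 1,2-hydride shift — upgrading the secondary cation to a tertiary one.
The cation rearranges from secondary to tertiary via a 1,2-hydride shift from the adjacent cyclohexyl carbon; the tertiary cation is what reacts next.

tertiary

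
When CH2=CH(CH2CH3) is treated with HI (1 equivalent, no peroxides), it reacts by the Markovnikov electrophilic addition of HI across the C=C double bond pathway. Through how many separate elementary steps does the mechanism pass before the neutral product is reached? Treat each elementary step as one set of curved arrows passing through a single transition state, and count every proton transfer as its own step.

Step 1: The π electrons of the C=C bond attack a proton of HI; Markovnikov addition places the new C–H on the less-substituted alkene carbon, so the positive charge ends up on the more-substituted carbon — a secondary carbocation. The H–I bond breaks heterolytically, releasing I⁻.
(No 1,2-shift: no single shift to an adjacent carbon would give a more stable cation.)
Step 2: I⁻ captures the cation: a lone pair on I⁻ fills the empty p orbital, producing the alkyl halide product.
Total: 2 elementary steps.

2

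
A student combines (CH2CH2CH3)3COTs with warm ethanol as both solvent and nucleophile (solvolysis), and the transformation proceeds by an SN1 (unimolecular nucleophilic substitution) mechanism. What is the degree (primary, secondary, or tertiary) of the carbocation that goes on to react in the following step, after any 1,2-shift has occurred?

Step 1: Ionisation: the C–O σ-bond cleaves heterolytically; both bonding electrons depart with TsO⁻, leaving a tertiary carbocation at the α-carbon.
No single 1,2-shift to an adjacent carbon would give a more-substituted cation, so no rearrangement occurs.

tertiary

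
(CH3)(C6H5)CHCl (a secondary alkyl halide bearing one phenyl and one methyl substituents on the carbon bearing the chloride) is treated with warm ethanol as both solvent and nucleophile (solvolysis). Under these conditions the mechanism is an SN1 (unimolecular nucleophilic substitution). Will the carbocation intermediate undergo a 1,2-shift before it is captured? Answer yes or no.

The first-formed carbocation is secondary.
No single 1,2-shift to an adjacent carbon would produce a more-substituted cation than the one already present, so no rearrangement occurs.

no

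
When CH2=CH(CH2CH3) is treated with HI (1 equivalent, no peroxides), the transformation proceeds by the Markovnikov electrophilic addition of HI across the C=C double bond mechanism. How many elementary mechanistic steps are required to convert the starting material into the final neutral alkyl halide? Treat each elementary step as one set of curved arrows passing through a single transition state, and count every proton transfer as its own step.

2

Step 1: Electrophilic addition begins with the π(C=C) electrons forming a bond to the proton of HI. Following Markovnikov's rule, the resulting cation is secondary. The H–I bond breaks heterolytically, releasing I⁻.
(No 1,2-shift: no single shift to an adjacent carbon would give a more stable cation.)
Step 2: The I⁻ anion donates a lone pair to the carbocation, forming the new C–I σ-bond and giving the neutral alkyl halide.
Total: 2 elementary steps.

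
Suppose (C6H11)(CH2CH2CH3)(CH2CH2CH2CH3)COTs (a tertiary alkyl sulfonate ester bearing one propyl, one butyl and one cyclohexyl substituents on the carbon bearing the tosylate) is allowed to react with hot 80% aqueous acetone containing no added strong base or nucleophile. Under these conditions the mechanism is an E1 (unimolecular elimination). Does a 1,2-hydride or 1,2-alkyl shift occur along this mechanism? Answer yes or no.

The first-formed carbocation is tertiary.
No single 1,2-shift to an adjacent carbon would produce a more-substituted cation than the one already present, so no rearrangement occurs.

no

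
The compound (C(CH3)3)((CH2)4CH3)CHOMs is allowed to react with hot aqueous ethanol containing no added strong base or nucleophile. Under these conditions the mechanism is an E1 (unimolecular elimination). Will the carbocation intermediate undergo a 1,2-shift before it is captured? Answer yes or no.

yes

The first-formed carbocation is secondary.
The adjacent tert-butyl carbon has no hydrogen but bears methyl groups; migration of one methyl with its bonding pair (a 1,2-methyl shift) places the charge on a tertiary centre.
Tertiary is more stable than secondary, so the shift occurs.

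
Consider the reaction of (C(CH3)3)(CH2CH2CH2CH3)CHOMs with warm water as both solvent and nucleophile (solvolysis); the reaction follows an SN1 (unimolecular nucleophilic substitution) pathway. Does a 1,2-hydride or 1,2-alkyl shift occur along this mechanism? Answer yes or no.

yes

The first-formed carbocation is secondary.
The adjacent tert-butyl carbon has no hydrogen but bears methyl groups; migration of one methyl with its bonding pair (a 1,2-methyl shift) places the charge on a tertiary centre.
Tertiary is more stable than secondary, so the shift occurs.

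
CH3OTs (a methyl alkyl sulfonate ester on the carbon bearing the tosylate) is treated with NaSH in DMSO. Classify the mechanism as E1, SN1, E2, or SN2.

Conditions: a methyl substrate with a strong nucleophile in the polar aprotic solvent DMSO.
These conditions are the textbook signature of the SN2 pathway.
An unhindered substrate with a strong nucleophile in a polar aprotic solvent favours one-step backside displacement.

SN2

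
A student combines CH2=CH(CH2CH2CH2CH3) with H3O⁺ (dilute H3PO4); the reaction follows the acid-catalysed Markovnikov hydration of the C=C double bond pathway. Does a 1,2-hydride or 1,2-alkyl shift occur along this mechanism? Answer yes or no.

The first-formed carbocation is secondary.
No single 1,2-shift to an adjacent carbon would produce a more-substituted cation than the one already present, so no rearrangement occurs.

no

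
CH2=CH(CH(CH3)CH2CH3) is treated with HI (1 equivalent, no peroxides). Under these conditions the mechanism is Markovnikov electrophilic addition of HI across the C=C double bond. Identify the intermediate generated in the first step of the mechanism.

secondary carbocation

Step 1: Protonation of the alkene by HI: the π bond acts as the nucleophile and picks up H⁺, giving the more stable (Markovnikov) secondary carbocation. The H–I bond breaks heterolytically, releasing I⁻.
After step 1 the species present is a secondary carbocation.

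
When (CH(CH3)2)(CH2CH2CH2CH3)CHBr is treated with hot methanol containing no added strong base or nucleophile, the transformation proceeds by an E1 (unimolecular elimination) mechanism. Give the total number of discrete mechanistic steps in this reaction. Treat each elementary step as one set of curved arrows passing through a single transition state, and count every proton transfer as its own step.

Step 1: Rate-determining heterolysis of the C–Br bond gives Br⁻ and a secondary carbocation.
Step 2: Carbocation rearrangement: a 1,2-hydride shift from the adjacent isopropyl carbon converts the initially-formed secondary cation into the more stable tertiary cation.
Step 3: A methanol molecule (solvent) deprotonates a β-carbon; as the C–H bond breaks, those electrons form the new alkene π bond.
Total: 3 elementary steps.

3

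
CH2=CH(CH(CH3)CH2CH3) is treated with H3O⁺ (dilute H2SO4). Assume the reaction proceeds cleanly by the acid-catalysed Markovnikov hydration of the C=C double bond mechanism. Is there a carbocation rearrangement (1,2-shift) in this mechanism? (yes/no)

yes

The first-formed carbocation is secondary.
The adjacent sec-butyl carbon already bears 2 other carbon substituents and has a hydrogen to migrate; after a 1,2-hydride shift from that carbon the positive charge sits on a tertiary centre.
Tertiary is more stable than secondary, so the shift occurs.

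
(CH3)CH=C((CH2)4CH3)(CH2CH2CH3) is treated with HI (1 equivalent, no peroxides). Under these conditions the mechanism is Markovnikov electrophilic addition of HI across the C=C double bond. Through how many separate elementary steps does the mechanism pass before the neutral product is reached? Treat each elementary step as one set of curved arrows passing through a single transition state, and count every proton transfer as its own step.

2

Step 1: The π electrons of the C=C bond attack a proton of HI; Markovnikov addition places the new C–H on the less-substituted alkene carbon, so the positive charge ends up on the more-substituted carbon — a tertiary carbocation. The H–I bond breaks heterolytically, releasing I⁻.
(No 1,2-shift: no single shift to an adjacent carbon would give a more stable cation.)
Step 2: I⁻ captures the cation: a lone pair on I⁻ fills the empty p orbital, producing the alkyl halide product.
Total: 2 elementary steps.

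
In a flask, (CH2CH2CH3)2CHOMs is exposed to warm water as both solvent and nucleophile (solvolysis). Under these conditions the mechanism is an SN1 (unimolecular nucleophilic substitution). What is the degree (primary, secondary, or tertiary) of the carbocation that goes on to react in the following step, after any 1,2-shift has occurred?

Step 1: The C–O bond breaks with both electrons going to the mesylate; MsO⁻ leaves and a secondary carbocation remains.
No single 1,2-shift to an adjacent carbon would give a more-substituted cation, so no rearrangement occurs.

secondary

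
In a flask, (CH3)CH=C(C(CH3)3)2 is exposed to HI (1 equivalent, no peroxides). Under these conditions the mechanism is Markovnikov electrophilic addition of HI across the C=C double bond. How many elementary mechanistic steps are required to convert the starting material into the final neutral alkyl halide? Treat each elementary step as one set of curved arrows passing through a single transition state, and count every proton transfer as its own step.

Step 1: The π electrons of the C=C bond attack a proton of HI; Markovnikov addition places the new C–H on the less-substituted alkene carbon, so the positive charge ends up on the more-substituted carbon — a tertiary carbocation. The H–I bond breaks heterolytically, releasing I⁻.
(No 1,2-shift: no single shift to an adjacent carbon would give a more stable cation.)
Step 2: I⁻ captures the cation: a lone pair on I⁻ fills the empty p orbital, producing the alkyl halide product.
Total: 2 elementary steps.

2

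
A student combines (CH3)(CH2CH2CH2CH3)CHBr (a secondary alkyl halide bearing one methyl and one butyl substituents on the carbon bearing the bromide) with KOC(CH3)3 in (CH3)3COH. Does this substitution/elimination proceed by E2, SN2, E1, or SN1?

E2

Conditions: a strong/bulky base with a secondary substrate bearing a β-hydrogen.
These conditions are the textbook signature of the E2 pathway.
A strong (often hindered) base removes a β-H in concert with loss of the leaving group — bimolecular elimination.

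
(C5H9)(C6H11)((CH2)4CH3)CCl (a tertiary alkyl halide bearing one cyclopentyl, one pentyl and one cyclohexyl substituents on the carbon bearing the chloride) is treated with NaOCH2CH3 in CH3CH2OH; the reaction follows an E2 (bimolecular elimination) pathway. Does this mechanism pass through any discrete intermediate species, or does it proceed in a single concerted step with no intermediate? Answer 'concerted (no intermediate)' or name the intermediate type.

Concerted anti-periplanar elimination: CH3CH2O⁻ abstracts a β-H while Cl⁻ leaves, and the C–H electrons become the new C=C π bond — all in a single transition state.
All bond changes occur in one transition state; no discrete intermediate is formed.

concerted (no intermediate)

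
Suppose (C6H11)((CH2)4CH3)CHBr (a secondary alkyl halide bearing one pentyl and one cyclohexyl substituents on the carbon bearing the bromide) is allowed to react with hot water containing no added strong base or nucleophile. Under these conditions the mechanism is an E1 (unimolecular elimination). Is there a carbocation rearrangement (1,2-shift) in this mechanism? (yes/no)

yes

The first-formed carbocation is secondary.
The adjacent cyclohexyl carbon already bears 2 other carbon substituents and has a hydrogen to migrate; after a 1,2-hydride shift from that carbon the positive charge sits on a tertiary centre.
Tertiary is more stable than secondary, so the shift occurs.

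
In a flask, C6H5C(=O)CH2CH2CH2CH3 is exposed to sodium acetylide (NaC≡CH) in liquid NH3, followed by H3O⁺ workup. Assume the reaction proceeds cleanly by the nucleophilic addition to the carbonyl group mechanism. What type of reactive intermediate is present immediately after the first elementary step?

tetrahedral alkoxide intermediate

Step 1: HC≡C⁻ attacks the sp² carbonyl carbon; the C=O π bond breaks and the electrons end up as a lone pair on the alkoxide oxygen of the tetrahedral intermediate.
After step 1 the species present is a tetrahedral alkoxide intermediate.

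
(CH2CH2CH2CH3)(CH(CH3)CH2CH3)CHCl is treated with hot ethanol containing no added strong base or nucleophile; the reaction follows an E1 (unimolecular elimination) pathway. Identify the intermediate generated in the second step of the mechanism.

tertiary carbocation

Step 1: The C–Cl bond breaks with both electrons going to the chloride; Cl⁻ leaves and a secondary carbocation remains.
Step 2: A 1,2-hydride shift from the adjacent sec-butyl carbon moves the positive charge from the secondary centre to an adjacent carbon, generating a more stable tertiary carbocation.
After step 2 the species present is a tertiary carbocation.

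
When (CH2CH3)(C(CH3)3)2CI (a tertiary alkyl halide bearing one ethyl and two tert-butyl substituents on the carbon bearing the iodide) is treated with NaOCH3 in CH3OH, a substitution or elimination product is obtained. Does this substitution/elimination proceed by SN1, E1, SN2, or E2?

Conditions: a strong base with a tertiary substrate bearing a β-hydrogen.
These conditions are the textbook signature of the E2 pathway.
A strong (often hindered) base removes a β-H in concert with loss of the leaving group — bimolecular elimination.

E2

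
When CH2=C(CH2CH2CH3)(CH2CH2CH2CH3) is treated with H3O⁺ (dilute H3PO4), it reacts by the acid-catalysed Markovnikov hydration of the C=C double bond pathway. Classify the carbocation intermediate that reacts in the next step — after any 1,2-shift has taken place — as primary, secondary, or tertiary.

tertiary

Step 1: Protonation of the alkene by H3O⁺: the π bond acts as the nucleophile and picks up H⁺, giving the more stable (Markovnikov) tertiary carbocation. H2O is released.
No single 1,2-shift to an adjacent carbon would give a more-substituted cation, so no rearrangement occurs.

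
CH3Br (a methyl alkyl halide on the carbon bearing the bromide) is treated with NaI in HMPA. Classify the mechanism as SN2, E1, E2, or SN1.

SN2

Conditions: a methyl substrate with a strong nucleophile in the polar aprotic solvent HMPA.
These conditions are the textbook signature of the SN2 pathway.
An unhindered substrate with a strong nucleophile in a polar aprotic solvent favours one-step backside displacement.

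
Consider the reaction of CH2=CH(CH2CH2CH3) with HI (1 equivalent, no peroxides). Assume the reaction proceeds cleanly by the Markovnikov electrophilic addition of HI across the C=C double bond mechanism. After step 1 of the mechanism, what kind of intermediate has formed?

Step 1: The π electrons of the C=C bond attack a proton of HI; Markovnikov addition places the new C–H on the less-substituted alkene carbon, so the positive charge ends up on the more-substituted carbon — a secondary carbocation. The H–I bond breaks heterolytically, releasing I⁻.
After step 1 the species present is a secondary carbocation.

secondary carbocation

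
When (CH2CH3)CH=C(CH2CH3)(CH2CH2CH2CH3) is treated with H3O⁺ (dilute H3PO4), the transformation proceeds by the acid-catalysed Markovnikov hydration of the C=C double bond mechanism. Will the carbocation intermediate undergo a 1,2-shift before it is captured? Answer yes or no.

no

The first-formed carbocation is tertiary.
No single 1,2-shift to an adjacent carbon would produce a more-substituted cation than the one already present, so no rearrangement occurs.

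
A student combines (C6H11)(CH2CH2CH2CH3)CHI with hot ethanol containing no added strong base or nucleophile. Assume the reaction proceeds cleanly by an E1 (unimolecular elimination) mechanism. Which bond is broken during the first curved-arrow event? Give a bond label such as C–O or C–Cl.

C–I

Step 1: Unassisted departure of I⁻ (taking the C–I bonding pair) generates a secondary carbocation.
The bond broken in this step is the C–I bond.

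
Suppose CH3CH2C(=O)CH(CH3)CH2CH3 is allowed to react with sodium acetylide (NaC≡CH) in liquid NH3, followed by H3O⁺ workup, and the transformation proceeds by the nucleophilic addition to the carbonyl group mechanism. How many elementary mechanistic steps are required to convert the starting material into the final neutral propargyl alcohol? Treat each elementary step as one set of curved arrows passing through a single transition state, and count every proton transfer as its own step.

2

Step 1: Nucleophilic addition: HC≡C⁻ adds to the carbonyl carbon, pushing the π(C=O) electron pair onto oxygen and giving a tetrahedral alkoxide.
Step 2: The alkoxide picks up a proton during H3O⁺ workup to yield a propargyl alcohol.
Total: 2 elementary steps.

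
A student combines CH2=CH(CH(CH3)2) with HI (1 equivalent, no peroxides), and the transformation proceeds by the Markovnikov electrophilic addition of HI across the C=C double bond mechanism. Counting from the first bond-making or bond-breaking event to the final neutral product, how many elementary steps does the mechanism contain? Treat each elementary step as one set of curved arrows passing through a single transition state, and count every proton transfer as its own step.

Step 1: The π electrons of the C=C bond attack a proton of HI; Markovnikov addition places the new C–H on the less-substituted alkene carbon, so the positive charge ends up on the more-substituted carbon — a secondary carbocation. The H–I bond breaks heterolytically, releasing I⁻.
Step 2: A 1,2-hydride shift from the adjacent isopropyl carbon moves the positive charge from the secondary centre to an adjacent carbon, generating a more stable tertiary carbocation.
Step 3: I⁻ captures the cation: a lone pair on I⁻ fills the empty p orbital, producing the alkyl halide product.
Total: 3 elementary steps.

3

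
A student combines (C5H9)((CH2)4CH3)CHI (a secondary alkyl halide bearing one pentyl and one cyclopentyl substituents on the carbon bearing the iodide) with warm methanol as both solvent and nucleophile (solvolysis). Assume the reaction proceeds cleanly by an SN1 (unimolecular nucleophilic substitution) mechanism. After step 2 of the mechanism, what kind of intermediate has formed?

Step 1: The C–I bond breaks with both electrons going to the iodide; I⁻ leaves and a secondary carbocation remains.
Step 2: Carbocation rearrangement: a 1,2-hydride shift from the adjacent cyclopentyl carbon converts the initially-formed secondary cation into the more stable tertiary cation.
After step 2 the species present is a tertiary carbocation.

tertiary carbocation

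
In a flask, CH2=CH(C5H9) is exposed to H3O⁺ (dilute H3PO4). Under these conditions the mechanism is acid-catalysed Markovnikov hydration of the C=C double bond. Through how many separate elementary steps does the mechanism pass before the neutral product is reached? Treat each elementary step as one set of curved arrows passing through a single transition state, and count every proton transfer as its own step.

4

Step 1: The π electrons of the C=C bond attack a proton of H3O⁺; Markovnikov addition places the new C–H on the less-substituted alkene carbon, so the positive charge ends up on the more-substituted carbon — a secondary carbocation. H2O is released.
Step 2: A 1,2-hydride shift from the adjacent cyclopentyl carbon moves the positive charge from the secondary centre to an adjacent carbon, generating a more stable tertiary carbocation.
Step 3: A lone pair on the oxygen of H2O attacks the carbocation, forming a C–O bond and an oxonium ion (a protonated alcohol).
Step 4: Deprotonation of the oxonium ion by a water molecule delivers the neutral alcohol and regenerates the acid catalyst.
Total: 4 elementary steps.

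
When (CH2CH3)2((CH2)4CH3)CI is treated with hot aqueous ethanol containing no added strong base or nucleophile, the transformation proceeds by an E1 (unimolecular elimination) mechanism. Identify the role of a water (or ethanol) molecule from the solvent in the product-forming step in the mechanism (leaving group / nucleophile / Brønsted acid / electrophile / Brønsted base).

Brønsted base

Step 2: A weak base (a water (or ethanol) molecule from the solvent) removes a proton from a carbon adjacent to the cationic centre; the electrons of that C–H bond become the new π(C=C) bond, giving the alkene.
A water (or ethanol) molecule from the solvent in the product-forming step accepts a proton in a proton-transfer step — a Brønsted base.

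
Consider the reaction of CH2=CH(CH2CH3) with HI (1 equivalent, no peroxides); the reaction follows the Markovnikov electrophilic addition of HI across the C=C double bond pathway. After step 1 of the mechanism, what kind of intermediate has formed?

Step 1: The π electrons of the C=C bond attack a proton of HI; Markovnikov addition places the new C–H on the less-substituted alkene carbon, so the positive charge ends up on the more-substituted carbon — a secondary carbocation. The H–I bond breaks heterolytically, releasing I⁻.
After step 1 the species present is a secondary carbocation.

secondary carbocation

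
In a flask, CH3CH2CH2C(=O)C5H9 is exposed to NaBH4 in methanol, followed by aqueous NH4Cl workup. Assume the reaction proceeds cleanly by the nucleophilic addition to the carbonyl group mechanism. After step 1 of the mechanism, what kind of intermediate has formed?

tetrahedral alkoxide intermediate

Step 1: Nucleophilic addition: H⁻ (delivered from BH4⁻) adds to the carbonyl carbon, pushing the π(C=O) electron pair onto oxygen and giving a tetrahedral alkoxide.
After step 1 the species present is a tetrahedral alkoxide intermediate.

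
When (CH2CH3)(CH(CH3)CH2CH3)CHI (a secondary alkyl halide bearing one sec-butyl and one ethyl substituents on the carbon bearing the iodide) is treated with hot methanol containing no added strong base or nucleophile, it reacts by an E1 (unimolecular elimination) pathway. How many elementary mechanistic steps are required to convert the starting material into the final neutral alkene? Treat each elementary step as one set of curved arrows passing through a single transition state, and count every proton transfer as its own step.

Step 1: Ionisation: the C–I σ-bond cleaves heterolytically; both bonding electrons depart with I⁻, leaving a secondary carbocation at the α-carbon.
Step 2: A 1,2-hydride shift from the adjacent sec-butyl carbon moves the positive charge from the secondary centre to an adjacent carbon, generating a more stable tertiary carbocation.
Step 3: A methanol molecule (solvent) deprotonates a β-carbon; as the C–H bond breaks, those electrons form the new alkene π bond.
Total: 3 elementary steps.

3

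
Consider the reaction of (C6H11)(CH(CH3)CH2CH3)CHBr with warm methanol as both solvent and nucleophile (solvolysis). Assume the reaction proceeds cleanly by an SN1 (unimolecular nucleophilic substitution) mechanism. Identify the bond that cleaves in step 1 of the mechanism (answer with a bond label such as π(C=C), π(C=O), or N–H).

Step 1: Rate-determining heterolysis of the C–Br bond gives Br⁻ and a secondary carbocation.
The bond broken in this step is the C–Br bond.

C–Br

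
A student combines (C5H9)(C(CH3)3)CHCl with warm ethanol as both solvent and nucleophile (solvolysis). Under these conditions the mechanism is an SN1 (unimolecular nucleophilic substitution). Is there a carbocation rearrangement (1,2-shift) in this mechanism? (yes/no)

The first-formed carbocation is secondary.
The adjacent cyclopentyl carbon already bears 2 other carbon substituents and has a hydrogen to migrate; after a 1,2-hydride shift from that carbon the positive charge sits on a tertiary centre.
Tertiary is more stable than secondary, so the shift occurs.

yes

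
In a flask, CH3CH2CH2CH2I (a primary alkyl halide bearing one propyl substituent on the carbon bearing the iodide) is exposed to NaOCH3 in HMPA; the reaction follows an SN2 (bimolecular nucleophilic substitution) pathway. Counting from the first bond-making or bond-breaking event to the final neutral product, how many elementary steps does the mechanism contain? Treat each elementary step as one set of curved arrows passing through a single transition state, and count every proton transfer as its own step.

1

Step 1: The methoxide nucleophile donates a lone pair from O to the α-carbon in a backside attack; simultaneously the C–I σ-bond breaks and both of its electrons leave with I⁻. One concerted step with inversion of configuration.
Total: 1 elementary step.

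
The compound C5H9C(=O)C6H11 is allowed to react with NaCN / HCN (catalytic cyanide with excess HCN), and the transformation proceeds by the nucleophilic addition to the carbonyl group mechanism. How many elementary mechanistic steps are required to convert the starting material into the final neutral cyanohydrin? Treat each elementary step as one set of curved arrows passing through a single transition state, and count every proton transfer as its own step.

2

Step 1: A lone pair / filled orbital on CN⁻ attacks the electrophilic carbonyl carbon; the π(C=O) electrons shift onto oxygen, producing a tetrahedral alkoxide intermediate.
Step 2: The alkoxide is protonated in situ by undissociated HCN, yielding a cyanohydrin; the CN⁻ so formed carries on the cycle.
Total: 2 elementary steps.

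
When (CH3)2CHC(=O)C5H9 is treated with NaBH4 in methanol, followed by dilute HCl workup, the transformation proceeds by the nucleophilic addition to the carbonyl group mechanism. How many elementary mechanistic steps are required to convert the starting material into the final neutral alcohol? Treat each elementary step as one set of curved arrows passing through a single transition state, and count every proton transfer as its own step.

Step 1: A lone pair / filled orbital on H⁻ (delivered from BH4⁻) attacks the electrophilic carbonyl carbon; the π(C=O) electrons shift onto oxygen, producing a tetrahedral alkoxide intermediate.
Step 2: Protonation of the alkoxide by dilute HCl workup furnishes an alcohol.
Total: 2 elementary steps.

2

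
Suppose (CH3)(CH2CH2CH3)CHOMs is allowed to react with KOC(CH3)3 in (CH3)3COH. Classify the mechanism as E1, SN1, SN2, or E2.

Conditions: a strong/bulky base with a secondary substrate bearing a β-hydrogen.
These conditions are the textbook signature of the E2 pathway.
A strong (often hindered) base removes a β-H in concert with loss of the leaving group — bimolecular elimination.

E2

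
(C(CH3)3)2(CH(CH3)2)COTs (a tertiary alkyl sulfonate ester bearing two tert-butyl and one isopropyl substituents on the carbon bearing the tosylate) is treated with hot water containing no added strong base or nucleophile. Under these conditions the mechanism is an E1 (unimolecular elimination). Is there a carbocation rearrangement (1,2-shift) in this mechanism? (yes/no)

The first-formed carbocation is tertiary.
No single 1,2-shift to an adjacent carbon would produce a more-substituted cation than the one already present, so no rearrangement occurs.

no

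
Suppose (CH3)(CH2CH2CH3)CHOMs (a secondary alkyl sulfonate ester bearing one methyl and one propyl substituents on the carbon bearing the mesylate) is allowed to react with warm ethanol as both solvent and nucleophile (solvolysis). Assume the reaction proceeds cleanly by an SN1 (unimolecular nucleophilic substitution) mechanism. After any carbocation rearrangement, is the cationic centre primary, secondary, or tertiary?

secondary

Step 1: The C–O bond breaks with both electrons going to the mesylate; MsO⁻ leaves and a secondary carbocation remains.
No single 1,2-shift to an adjacent carbon would give a more-substituted cation, so no rearrangement occurs.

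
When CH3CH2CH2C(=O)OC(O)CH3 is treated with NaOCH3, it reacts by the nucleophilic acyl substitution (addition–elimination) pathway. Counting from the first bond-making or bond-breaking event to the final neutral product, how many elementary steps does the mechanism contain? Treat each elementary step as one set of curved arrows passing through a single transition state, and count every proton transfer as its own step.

Step 1: Nucleophilic addition of CH3O⁻ to the acyl carbon breaks the π(C=O) bond and yields a tetrahedral, anionic intermediate.
Step 2: An oxygen lone pair re-forms the C=O π bond as the C–O σ-bond breaks; CH3CO2⁻ is expelled.
Total: 2 elementary steps.

2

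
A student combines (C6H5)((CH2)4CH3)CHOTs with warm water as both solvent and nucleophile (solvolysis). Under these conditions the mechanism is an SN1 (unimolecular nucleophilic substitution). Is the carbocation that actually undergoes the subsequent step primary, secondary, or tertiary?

secondary

Step 1: Ionisation: the C–O σ-bond cleaves heterolytically; both bonding electrons depart with TsO⁻, leaving a secondary carbocation at the α-carbon.
No single 1,2-shift to an adjacent carbon would give a more-substituted cation, so no rearrangement occurs.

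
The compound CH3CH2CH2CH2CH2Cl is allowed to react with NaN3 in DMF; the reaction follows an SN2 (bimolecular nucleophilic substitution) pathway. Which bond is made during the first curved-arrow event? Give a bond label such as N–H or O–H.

C–N

Step 1: The azide nucleophile donates a lone pair from N to the α-carbon in a backside attack; simultaneously the C–Cl σ-bond breaks and both of its electrons leave with Cl⁻. One concerted step with inversion of configuration.
The bond formed in this step is the C–N bond.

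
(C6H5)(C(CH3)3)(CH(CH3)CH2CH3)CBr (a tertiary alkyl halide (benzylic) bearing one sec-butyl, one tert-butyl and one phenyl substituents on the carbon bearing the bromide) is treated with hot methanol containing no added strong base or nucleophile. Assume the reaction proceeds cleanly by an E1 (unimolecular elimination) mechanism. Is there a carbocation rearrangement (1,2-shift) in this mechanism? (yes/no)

The first-formed carbocation is tertiary.
No single 1,2-shift to an adjacent carbon would produce a more-substituted cation than the one already present, so no rearrangement occurs.

no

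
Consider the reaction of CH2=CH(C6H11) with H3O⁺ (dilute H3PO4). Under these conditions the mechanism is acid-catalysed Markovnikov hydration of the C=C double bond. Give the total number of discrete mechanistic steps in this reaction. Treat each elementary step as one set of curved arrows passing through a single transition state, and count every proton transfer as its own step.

Step 1: Protonation of the alkene by H3O⁺: the π bond acts as the nucleophile and picks up H⁺, giving the more stable (Markovnikov) secondary carbocation. H2O is released.
Step 2: A 1,2-hydride shift from the adjacent cyclohexyl carbon moves the positive charge from the secondary centre to an adjacent carbon, generating a more stable tertiary carbocation.
Step 3: Water acts as the nucleophile: an oxygen lone pair bonds to the cationic carbon, giving an oxonium-ion intermediate.
Step 4: Proton transfer from the O–H of the oxonium ion to H2O completes the catalytic cycle and yields the alcohol.
Total: 4 elementary steps.

4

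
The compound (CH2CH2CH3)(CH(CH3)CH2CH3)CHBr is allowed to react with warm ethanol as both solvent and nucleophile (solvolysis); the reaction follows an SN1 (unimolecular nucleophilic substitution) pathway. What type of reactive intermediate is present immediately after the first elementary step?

secondary carbocation

Step 1: The C–Br bond breaks with both electrons going to the bromide; Br⁻ leaves and a secondary carbocation remains.
After step 1 the species present is a secondary carbocation.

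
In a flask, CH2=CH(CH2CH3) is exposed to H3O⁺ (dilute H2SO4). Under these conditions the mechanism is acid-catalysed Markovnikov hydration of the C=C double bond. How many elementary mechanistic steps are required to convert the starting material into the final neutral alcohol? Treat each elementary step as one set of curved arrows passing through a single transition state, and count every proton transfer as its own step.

3

Step 1: The π electrons of the C=C bond attack a proton of H3O⁺; Markovnikov addition places the new C–H on the less-substituted alkene carbon, so the positive charge ends up on the more-substituted carbon — a secondary carbocation. H2O is released.
(No 1,2-shift: no single shift to an adjacent carbon would give a more stable cation.)
Step 2: A lone pair on the oxygen of H2O attacks the carbocation, forming a C–O bond and an oxonium ion (a protonated alcohol).
Step 3: H2O removes a proton from the oxonium oxygen, regenerating H3O⁺ and giving the neutral alcohol.
Total: 3 elementary steps.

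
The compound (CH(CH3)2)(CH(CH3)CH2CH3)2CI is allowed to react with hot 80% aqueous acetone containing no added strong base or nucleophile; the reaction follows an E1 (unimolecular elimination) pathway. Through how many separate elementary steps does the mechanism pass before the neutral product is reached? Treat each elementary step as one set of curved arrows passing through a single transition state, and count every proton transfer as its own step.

2

Step 1: The C–I bond breaks with both electrons going to the iodide; I⁻ leaves and a tertiary carbocation remains.
(No 1,2-shift: no single shift to an adjacent carbon would give a more stable cation.)
Step 2: A water molecule (solvent) deprotonates a β-carbon; as the C–H bond breaks, those electrons form the new alkene π bond.
Total: 2 elementary steps.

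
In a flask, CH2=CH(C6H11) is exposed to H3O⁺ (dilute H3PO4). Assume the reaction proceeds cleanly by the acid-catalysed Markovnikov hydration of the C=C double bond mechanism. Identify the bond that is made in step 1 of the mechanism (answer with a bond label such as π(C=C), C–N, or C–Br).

C–H

Step 1: Electrophilic addition begins with the π(C=C) electrons forming a bond to the proton of H3O⁺. Following Markovnikov's rule, the resulting cation is secondary. H2O is released.
The bond formed in this step is the C–H bond.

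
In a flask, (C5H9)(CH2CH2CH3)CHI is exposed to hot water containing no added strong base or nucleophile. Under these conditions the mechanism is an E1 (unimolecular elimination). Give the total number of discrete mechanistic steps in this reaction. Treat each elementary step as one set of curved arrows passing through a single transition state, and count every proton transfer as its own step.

Step 1: Unassisted departure of I⁻ (taking the C–I bonding pair) generates a secondary carbocation.
Step 2: Carbocation rearrangement: a 1,2-hydride shift from the adjacent cyclopentyl carbon converts the initially-formed secondary cation into the more stable tertiary cation.
Step 3: A water molecule (solvent) deprotonates a β-carbon; as the C–H bond breaks, those electrons form the new alkene π bond.
Total: 3 elementary steps.

3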